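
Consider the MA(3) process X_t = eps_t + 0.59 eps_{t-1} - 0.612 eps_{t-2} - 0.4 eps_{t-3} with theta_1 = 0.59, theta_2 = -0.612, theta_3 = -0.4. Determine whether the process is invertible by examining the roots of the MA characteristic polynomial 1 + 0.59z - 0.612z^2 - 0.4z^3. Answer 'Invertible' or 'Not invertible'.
\text{Invertible}

The MA(q) characteristic polynomial is P(z) = 1 + 0.59z - 0.612z^2 - 0.4z^3.
Invertibility requires all roots to lie outside the unit circle, i.e. |z| > 1 for every root.
Degree 3: look for a simple real root z0 first, then factor out (1 - z/z0) and solve the remaining quadratic.
Testing z0 = 1.25: P(1.25) = 1 + (0.59)(1.25) + (-0.612)(1.25)^2 + (-0.4)(1.25)^3
  = 1 + (0.7375) + (-0.95625) + (-0.78125) = 0.  So z_0 = 1.25 is a root, |z_0| = 1.25.
Divide out the factor (1 - 0.8 z) = (1 - z/z0) (since 1/z0 = 0.8):
  P(z) = (1 - 0.8 z)(1 + (1.39) z + (0.5) z^2)
  [check: z-coef 1.39 - (0.8) = 0.59; z^2-coef 0.5 - (0.8)(1.39) = -0.612; z^3-coef -(0.8)(0.5) = -0.4.]
Remaining roots from the quadratic factor 1 + (1.39) z + (0.5) z^2:
  Set 1 + (1.39) z + (0.5) z^2 = 0, i.e. a z^2 + b z + c = 0 with a = 0.5, b = 1.39, c = 1.
  Discriminant D = b^2 - 4ac = (1.39)^2 - 4*(0.5)*1 = 1.9321 - (2) = -0.0679.
  D < 0, so the roots are the complex-conjugate pair z = (-b +/- i sqrt(-D)) / (2a) = -1.39 +/- 0.2606i.
  For a conjugate pair |z|^2 = z * conj(z) = (product of roots) = c/a = 1/(0.5) = 2, so |z| = sqrt(2) = 1.4142 for both roots.
Moduli of all roots: 1.2500, 1.4142, 1.4142.
All moduli strictly greater than 1? Yes.
Verdict: Invertible.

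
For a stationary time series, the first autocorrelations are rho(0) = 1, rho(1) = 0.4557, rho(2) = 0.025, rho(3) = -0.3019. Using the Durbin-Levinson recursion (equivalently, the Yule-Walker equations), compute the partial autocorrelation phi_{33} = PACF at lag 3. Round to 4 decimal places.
\phi_{33} = -0.2811

The PACF at lag k is phi_{kk}, the last component of the solution
to the Yule-Walker system G_k phi = r_k where
  (G_k)_{ij} = rho(|i - j|), (r_k)_i = rho(i), i,j = 1..k.
Equivalently, Durbin-Levinson gives phi_{kk} iteratively:
  phi_{11} = rho(1)
  phi_{kk} = [rho(k) - sum_{j=1..k-1} phi_{k-1,j} rho(k-j)]
            / [1 - sum_{j=1..k-1} phi_{k-1,j} rho(j)],
  phi_{k,j} = phi_{k-1,j} - phi_{kk} phi_{k-1,k-j},  j = 1..k-1.
Step k = 1:
  phi_11 = rho(1) = 0.4557.
Step k = 2:
  phi_22 = [rho(2) - phi_11 rho(1)] / [1 - phi_11 rho(1)] = [0.025 - (0.4557)(0.4557)] / [1 - (0.4557)(0.4557)]
         = -0.18266249 / 0.79233751 = -0.230536.
  Update: phi_21 = phi_11 - phi_22 phi_11 = 0.4557 - (-0.230536)(0.4557) = 0.560755.
Step k = 3:
  phi_33 = [rho(3) - phi_21 rho(2) - phi_22 rho(1)] / [1 - phi_21 rho(1) - phi_22 rho(2)]
    numerator   = -0.3019 - (0.560755)(0.025) - (-0.230536)(0.4557) = -0.21086353
    denominator = 1 - (0.560755)(0.4557) - (-0.230536)(0.025) = 0.75022719
  phi_33 = -0.21086353 / 0.75022719 = -0.2811.
Therefore phi_{33} = -0.2811.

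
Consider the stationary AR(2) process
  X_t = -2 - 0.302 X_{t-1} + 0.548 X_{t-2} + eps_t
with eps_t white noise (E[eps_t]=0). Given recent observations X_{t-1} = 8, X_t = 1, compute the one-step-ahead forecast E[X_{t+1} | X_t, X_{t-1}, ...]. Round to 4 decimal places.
E[X_{t+1} \mid \mathcal F_t] = 2.0820

For an AR(p) model X_t = c + sum_i phi_i X_{t-i} + eps_t, the
one-step-ahead conditional mean is
  E[X_{t+1} | X_t, ...] = c + sum_i phi_i X_{t+1-i}.
Substitute known values:
  E[X_{t+1} | ...] = -2 + (-0.302) * (1) + (0.548) * (8)
                   = 2.0820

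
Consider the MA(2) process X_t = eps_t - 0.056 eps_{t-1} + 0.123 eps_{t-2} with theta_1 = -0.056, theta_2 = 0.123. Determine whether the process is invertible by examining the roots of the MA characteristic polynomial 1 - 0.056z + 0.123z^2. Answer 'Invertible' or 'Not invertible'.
\text{Invertible}

The MA(q) characteristic polynomial is P(z) = 1 - 0.056z + 0.123z^2.
Invertibility requires all roots to lie outside the unit circle, i.e. |z| > 1 for every root.
Set 1 + (-0.056) z + (0.123) z^2 = 0, i.e. a z^2 + b z + c = 0 with a = 0.123, b = -0.056, c = 1.
Discriminant D = b^2 - 4ac = (-0.056)^2 - 4*(0.123)*1 = 0.003136 - (0.492) = -0.488864.
D < 0, so the roots are the complex-conjugate pair z = (-b +/- i sqrt(-D)) / (2a) = 0.2276 +/- 2.8422i.
For a conjugate pair |z|^2 = z * conj(z) = (product of roots) = c/a = 1/(0.123) = 8.130081, so |z| = sqrt(8.130081) = 2.8513 for both roots.
Moduli of all roots: 2.8513, 2.8513.
All moduli strictly greater than 1? Yes.
Verdict: Invertible.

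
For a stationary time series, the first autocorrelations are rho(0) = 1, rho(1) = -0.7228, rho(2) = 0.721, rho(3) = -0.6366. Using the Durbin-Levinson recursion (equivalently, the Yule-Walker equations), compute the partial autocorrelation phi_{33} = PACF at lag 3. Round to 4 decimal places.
\phi_{33} = -0.0800

The PACF at lag k is phi_{kk}, the last component of the solution
to the Yule-Walker system G_k phi = r_k where
  (G_k)_{ij} = rho(|i - j|), (r_k)_i = rho(i), i,j = 1..k.
Equivalently, Durbin-Levinson gives phi_{kk} iteratively:
  phi_{11} = rho(1)
  phi_{kk} = [rho(k) - sum_{j=1..k-1} phi_{k-1,j} rho(k-j)]
            / [1 - sum_{j=1..k-1} phi_{k-1,j} rho(j)],
  phi_{k,j} = phi_{k-1,j} - phi_{kk} phi_{k-1,k-j},  j = 1..k-1.
Step k = 1:
  phi_11 = rho(1) = -0.7228.
Step k = 2:
  phi_22 = [rho(2) - phi_11 rho(1)] / [1 - phi_11 rho(1)] = [0.721 - (-0.7228)(-0.7228)] / [1 - (-0.7228)(-0.7228)]
         = 0.19856016 / 0.47756016 = 0.41578.
  Update: phi_21 = phi_11 - phi_22 phi_11 = -0.7228 - (0.41578)(-0.7228) = -0.422274.
Step k = 3:
  phi_33 = [rho(3) - phi_21 rho(2) - phi_22 rho(1)] / [1 - phi_21 rho(1) - phi_22 rho(2)]
    numerator   = -0.6366 - (-0.422274)(0.721) - (0.41578)(-0.7228) = -0.03161442
    denominator = 1 - (-0.422274)(-0.7228) - (0.41578)(0.721) = 0.39500273
  phi_33 = -0.03161442 / 0.39500273 = -0.08.
Therefore phi_{33} = -0.0800.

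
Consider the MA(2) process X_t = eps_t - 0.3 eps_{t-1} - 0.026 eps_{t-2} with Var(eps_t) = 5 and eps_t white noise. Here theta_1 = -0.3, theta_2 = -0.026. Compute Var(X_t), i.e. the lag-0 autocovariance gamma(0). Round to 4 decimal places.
\gamma(0) = 5.4534

For an MA(q) process X_t = eps_t + sum_i theta_i eps_{t-i} with
Var(eps_t) = sigma^2, the variance is
  gamma(0) = sigma^2 * (1 + sum_i theta_i^2).
  sum_i theta_i^2 = (-0.3)^2 + (-0.026)^2 = 0.09 + 0.000676 = 0.090676.
  gamma(0) = 5 * (1 + 0.090676) = 5 * 1.090676 = 5.45338, which rounds to 5.4534.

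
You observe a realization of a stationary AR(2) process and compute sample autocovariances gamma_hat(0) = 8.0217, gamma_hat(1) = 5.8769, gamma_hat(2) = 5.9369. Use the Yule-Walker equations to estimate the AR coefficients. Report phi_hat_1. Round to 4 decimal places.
\hat\phi_{1} = 0.4110

The Yule-Walker equations for an AR(p) process read, in matrix form,
  Gamma_p phi = r_p,   with   (Gamma_p)_{ij} = gamma(|i - j|),
                       (r_p)_i = gamma(i),   i,j = 1..p.
Substitute the sample gammas (Toeplitz matrix and right-hand side of size 2):
  Gamma_p = [[8.0217, 5.8769], [5.8769, 8.0217]]
  r_p     = [5.8769, 5.9369]
Written out:
  8.0217 phi_1 + 5.8769 phi_2 = 5.8769
  5.8769 phi_1 + 8.0217 phi_2 = 5.9369
Solve by Cramer's rule:
  det = gamma(0)^2 - gamma(1)^2 = (8.0217)^2 - (5.8769)^2 = 64.34767089 - 34.53795361 = 29.80971728
  phi_hat_1 = [gamma(1) gamma(0) - gamma(1) gamma(2)] / det = [(5.8769)(8.0217) - (5.8769)(5.9369)] / 29.80971728 = 12.25216112 / 29.80971728 = 0.411
  phi_hat_2 = [gamma(0) gamma(2) - gamma(1)^2] / det = [(8.0217)(5.9369) - (5.8769)^2] / 29.80971728 = 13.08607712 / 29.80971728 = 0.439
So phi_hat = [0.4110, 0.4390].
Therefore phi_hat_1 = 0.4110.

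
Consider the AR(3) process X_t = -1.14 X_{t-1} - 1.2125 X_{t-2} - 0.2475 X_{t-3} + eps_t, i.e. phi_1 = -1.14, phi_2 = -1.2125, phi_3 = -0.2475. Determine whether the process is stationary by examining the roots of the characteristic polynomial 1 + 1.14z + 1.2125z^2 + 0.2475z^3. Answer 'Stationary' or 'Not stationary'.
\text{Stationary}

The AR(p) characteristic polynomial is P(z) = 1 + 1.14z + 1.2125z^2 + 0.2475z^3.
Stationarity requires all roots to lie outside the unit circle, i.e. |z| > 1 for every root.
Degree 3: look for a simple real root z0 first, then factor out (1 - z/z0) and solve the remaining quadratic.
Testing z0 = -4: P(-4) = 1 + (1.14)(-4) + (1.2125)(-4)^2 + (0.2475)(-4)^3
  = 1 + (-4.56) + (19.4) + (-15.84) = 0.  So z_0 = -4 is a root, |z_0| = 4.
Divide out the factor (1 + 0.25 z) = (1 - z/z0) (since 1/z0 = -0.25):
  P(z) = (1 + 0.25 z)(1 + (0.89) z + (0.99) z^2)
  [check: z-coef 0.89 - (-0.25) = 1.14; z^2-coef 0.99 - (-0.25)(0.89) = 1.2125; z^3-coef -(-0.25)(0.99) = 0.2475.]
Remaining roots from the quadratic factor 1 + (0.89) z + (0.99) z^2:
  Set 1 + (0.89) z + (0.99) z^2 = 0, i.e. a z^2 + b z + c = 0 with a = 0.99, b = 0.89, c = 1.
  Discriminant D = b^2 - 4ac = (0.89)^2 - 4*(0.99)*1 = 0.7921 - (3.96) = -3.1679.
  D < 0, so the roots are the complex-conjugate pair z = (-b +/- i sqrt(-D)) / (2a) = -0.4495 +/- 0.8989i.
  For a conjugate pair |z|^2 = z * conj(z) = (product of roots) = c/a = 1/(0.99) = 1.010101, so |z| = sqrt(1.010101) = 1.005 for both roots.
Moduli of all roots: 4.0000, 1.0050, 1.0050.
All moduli strictly greater than 1? Yes.
Verdict: Stationary.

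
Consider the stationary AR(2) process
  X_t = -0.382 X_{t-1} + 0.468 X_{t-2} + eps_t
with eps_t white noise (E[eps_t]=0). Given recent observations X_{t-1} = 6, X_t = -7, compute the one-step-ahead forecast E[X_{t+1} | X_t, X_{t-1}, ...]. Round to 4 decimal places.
E[X_{t+1} \mid \mathcal F_t] = 5.4820

For an AR(p) model X_t = c + sum_i phi_i X_{t-i} + eps_t, the
one-step-ahead conditional mean is
  E[X_{t+1} | X_t, ...] = c + sum_i phi_i X_{t+1-i}.
Substitute known values:
  E[X_{t+1} | ...] = (-0.382) * (-7) + (0.468) * (6)
                   = 5.4820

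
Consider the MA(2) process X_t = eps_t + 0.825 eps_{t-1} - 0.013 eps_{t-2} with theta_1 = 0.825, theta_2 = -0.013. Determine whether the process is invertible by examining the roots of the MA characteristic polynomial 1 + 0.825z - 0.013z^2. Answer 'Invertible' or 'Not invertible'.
\text{Invertible}

The MA(q) characteristic polynomial is P(z) = 1 + 0.825z - 0.013z^2.
Invertibility requires all roots to lie outside the unit circle, i.e. |z| > 1 for every root.
Set 1 + (0.825) z + (-0.013) z^2 = 0, i.e. a z^2 + b z + c = 0 with a = -0.013, b = 0.825, c = 1.
Discriminant D = b^2 - 4ac = (0.825)^2 - 4*(-0.013)*1 = 0.680625 - (-0.052) = 0.732625.
D >= 0, so the roots are real: z = (-b +/- sqrt(D)) / (2a) = (-0.825 +/- 0.855935) / (-0.026).
  z_1 = (-0.825 + 0.855935) / (-0.026) = -1.1898,   |z_1| = 1.1898.
  z_2 = (-0.825 - 0.855935) / (-0.026) = 64.6514,   |z_2| = 64.6514.
Moduli of all roots: 1.1898, 64.6514.
All moduli strictly greater than 1? Yes.
Verdict: Invertible.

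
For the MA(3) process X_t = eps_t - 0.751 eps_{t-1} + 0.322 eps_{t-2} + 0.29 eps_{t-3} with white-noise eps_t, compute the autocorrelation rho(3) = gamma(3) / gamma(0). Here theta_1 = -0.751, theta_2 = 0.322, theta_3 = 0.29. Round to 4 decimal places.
\rho(3) = 0.1655

For an MA(q) process with theta_0 = 1, the autocovariance is
  gamma(k) = sigma^2 * sum_{i=0..q-k} theta_i * theta_{i+k},
and rho(k) = gamma(k) / gamma(0). Sigma^2 cancels.
  numerator   = (1)*(0.29) = 0.29.
  denominator = (1)^2 + (-0.751)^2 + (0.322)^2 + (0.29)^2 = 1.751785.
  rho(3) = 0.29 / 1.751785 = 0.1655.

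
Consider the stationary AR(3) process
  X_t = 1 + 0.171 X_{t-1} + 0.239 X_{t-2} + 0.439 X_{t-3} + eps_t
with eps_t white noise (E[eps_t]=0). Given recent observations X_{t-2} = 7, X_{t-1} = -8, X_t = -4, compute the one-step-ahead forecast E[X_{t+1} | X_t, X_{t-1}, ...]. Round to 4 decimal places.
E[X_{t+1} \mid \mathcal F_t] = 1.4770

For an AR(p) model X_t = c + sum_i phi_i X_{t-i} + eps_t, the
one-step-ahead conditional mean is
  E[X_{t+1} | X_t, ...] = c + sum_i phi_i X_{t+1-i}.
Substitute known values:
  E[X_{t+1} | ...] = 1 + (0.171) * (-4) + (0.239) * (-8) + (0.439) * (7)
                   = 1.4770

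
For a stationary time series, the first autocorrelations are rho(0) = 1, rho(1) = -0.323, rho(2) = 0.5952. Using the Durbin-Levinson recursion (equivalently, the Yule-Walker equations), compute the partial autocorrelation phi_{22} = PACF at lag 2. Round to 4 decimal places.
\phi_{22} = 0.5480

The PACF at lag k is phi_{kk}, the last component of the solution
to the Yule-Walker system G_k phi = r_k where
  (G_k)_{ij} = rho(|i - j|), (r_k)_i = rho(i), i,j = 1..k.
Equivalently, Durbin-Levinson gives phi_{kk} iteratively:
  phi_{11} = rho(1)
  phi_{kk} = [rho(k) - sum_{j=1..k-1} phi_{k-1,j} rho(k-j)]
            / [1 - sum_{j=1..k-1} phi_{k-1,j} rho(j)],
  phi_{k,j} = phi_{k-1,j} - phi_{kk} phi_{k-1,k-j},  j = 1..k-1.
Step k = 1:
  phi_11 = rho(1) = -0.323.
Step k = 2:
  phi_22 = [rho(2) - phi_11 rho(1)] / [1 - phi_11 rho(1)] = [0.5952 - (-0.323)(-0.323)] / [1 - (-0.323)(-0.323)]
         = 0.490871 / 0.895671 = 0.548.
Therefore phi_{22} = 0.5480.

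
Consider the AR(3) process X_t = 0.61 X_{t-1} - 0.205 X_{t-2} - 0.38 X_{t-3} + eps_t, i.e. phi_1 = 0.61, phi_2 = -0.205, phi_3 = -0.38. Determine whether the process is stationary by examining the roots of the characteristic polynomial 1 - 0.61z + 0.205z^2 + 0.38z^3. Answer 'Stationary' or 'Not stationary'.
\text{Stationary}

The AR(p) characteristic polynomial is P(z) = 1 - 0.61z + 0.205z^2 + 0.38z^3.
Stationarity requires all roots to lie outside the unit circle, i.e. |z| > 1 for every root.
Degree 3: look for a simple real root z0 first, then factor out (1 - z/z0) and solve the remaining quadratic.
Testing z0 = -2: P(-2) = 1 + (-0.61)(-2) + (0.205)(-2)^2 + (0.38)(-2)^3
  = 1 + (1.22) + (0.82) + (-3.04) = 0.  So z_0 = -2 is a root, |z_0| = 2.
Divide out the factor (1 + 0.5 z) = (1 - z/z0) (since 1/z0 = -0.5):
  P(z) = (1 + 0.5 z)(1 + (-1.11) z + (0.76) z^2)
  [check: z-coef -1.11 - (-0.5) = -0.61; z^2-coef 0.76 - (-0.5)(-1.11) = 0.205; z^3-coef -(-0.5)(0.76) = 0.38.]
Remaining roots from the quadratic factor 1 + (-1.11) z + (0.76) z^2:
  Set 1 + (-1.11) z + (0.76) z^2 = 0, i.e. a z^2 + b z + c = 0 with a = 0.76, b = -1.11, c = 1.
  Discriminant D = b^2 - 4ac = (-1.11)^2 - 4*(0.76)*1 = 1.2321 - (3.04) = -1.8079.
  D < 0, so the roots are the complex-conjugate pair z = (-b +/- i sqrt(-D)) / (2a) = 0.7303 +/- 0.8846i.
  For a conjugate pair |z|^2 = z * conj(z) = (product of roots) = c/a = 1/(0.76) = 1.315789, so |z| = sqrt(1.315789) = 1.1471 for both roots.
Moduli of all roots: 2.0000, 1.1471, 1.1471.
All moduli strictly greater than 1? Yes.
Verdict: Stationary.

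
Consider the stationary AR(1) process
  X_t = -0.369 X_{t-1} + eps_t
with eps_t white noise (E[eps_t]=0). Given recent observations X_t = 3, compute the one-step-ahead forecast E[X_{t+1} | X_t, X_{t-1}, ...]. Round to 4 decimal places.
E[X_{t+1} \mid \mathcal F_t] = -1.1070

For an AR(p) model X_t = c + sum_i phi_i X_{t-i} + eps_t, the
one-step-ahead conditional mean is
  E[X_{t+1} | X_t, ...] = c + sum_i phi_i X_{t+1-i}.
Substitute known values:
  E[X_{t+1} | ...] = (-0.369) * (3)
                   = -1.1070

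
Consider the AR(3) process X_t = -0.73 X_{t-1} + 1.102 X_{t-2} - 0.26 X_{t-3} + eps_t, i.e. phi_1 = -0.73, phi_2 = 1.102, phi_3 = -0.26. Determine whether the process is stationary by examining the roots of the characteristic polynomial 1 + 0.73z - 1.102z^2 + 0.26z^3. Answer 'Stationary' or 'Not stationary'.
\text{Not stationary}

The AR(p) characteristic polynomial is P(z) = 1 + 0.73z - 1.102z^2 + 0.26z^3.
Stationarity requires all roots to lie outside the unit circle, i.e. |z| > 1 for every root.
Degree 3: look for a simple real root z0 first, then factor out (1 - z/z0) and solve the remaining quadratic.
Testing z0 = 2.5: P(2.5) = 1 + (0.73)(2.5) + (-1.102)(2.5)^2 + (0.26)(2.5)^3
  = 1 + (1.825) + (-6.8875) + (4.0625) = 0.  So z_0 = 2.5 is a root, |z_0| = 2.5.
Divide out the factor (1 - 0.4 z) = (1 - z/z0) (since 1/z0 = 0.4):
  P(z) = (1 - 0.4 z)(1 + (1.13) z + (-0.65) z^2)
  [check: z-coef 1.13 - (0.4) = 0.73; z^2-coef -0.65 - (0.4)(1.13) = -1.102; z^3-coef -(0.4)(-0.65) = 0.26.]
Remaining roots from the quadratic factor 1 + (1.13) z + (-0.65) z^2:
  Set 1 + (1.13) z + (-0.65) z^2 = 0, i.e. a z^2 + b z + c = 0 with a = -0.65, b = 1.13, c = 1.
  Discriminant D = b^2 - 4ac = (1.13)^2 - 4*(-0.65)*1 = 1.2769 - (-2.6) = 3.8769.
  D >= 0, so the roots are real: z = (-b +/- sqrt(D)) / (2a) = (-1.13 +/- 1.968985) / (-1.3).
    z_1 = (-1.13 + 1.968985) / (-1.3) = -0.6454,   |z_1| = 0.6454.
    z_2 = (-1.13 - 1.968985) / (-1.3) = 2.3838,   |z_2| = 2.3838.
Moduli of all roots: 2.5000, 0.6454, 2.3838.
All moduli strictly greater than 1? No.
Verdict: Not stationary.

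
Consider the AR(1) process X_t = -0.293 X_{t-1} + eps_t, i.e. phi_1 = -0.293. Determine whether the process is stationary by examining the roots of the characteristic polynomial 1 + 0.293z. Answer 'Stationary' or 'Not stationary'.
\text{Stationary}

The AR(p) characteristic polynomial is P(z) = 1 + 0.293z.
Stationarity requires all roots to lie outside the unit circle, i.e. |z| > 1 for every root.
This is linear in z: 1 + (0.293) z = 0  =>  z = -1/(0.293) = -3.412969,  |z| = 3.412969.
Moduli of all roots: 3.4130.
All moduli strictly greater than 1? Yes.
Verdict: Stationary.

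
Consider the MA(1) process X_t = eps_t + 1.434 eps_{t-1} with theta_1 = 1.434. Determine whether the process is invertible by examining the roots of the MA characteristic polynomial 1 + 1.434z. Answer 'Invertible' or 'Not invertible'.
\text{Not invertible}

The MA(q) characteristic polynomial is P(z) = 1 + 1.434z.
Invertibility requires all roots to lie outside the unit circle, i.e. |z| > 1 for every root.
This is linear in z: 1 + (1.434) z = 0  =>  z = -1/(1.434) = -0.69735,  |z| = 0.69735.
Moduli of all roots: 0.6974.
All moduli strictly greater than 1? No.
Verdict: Not invertible.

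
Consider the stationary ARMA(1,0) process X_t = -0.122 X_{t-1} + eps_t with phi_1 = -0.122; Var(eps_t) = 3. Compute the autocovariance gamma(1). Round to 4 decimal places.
\gamma(1) = -0.3715

Multiply the model equation by X_{t-k} and take expectations. With theta_0 = psi_0 = 1 and psi_j the MA(infinity) weights, this gives
  gamma(k) - sum_i phi_i gamma(k-i) = c_k,
  c_k = sigma^2 * sum_{j=k..q} theta_j psi_{j-k}   (c_k = 0 for k > q),
using gamma(-m) = gamma(m).
Pure AR (q = 0): c_0 = sigma^2 = 3, c_k = 0 for k >= 1.
Equations for k = 0 and k = 1 (AR order 1):
  gamma(0) = phi_1 gamma(1) + c_0
  gamma(1) = phi_1 gamma(0) + c_1
Substituting the second into the first: gamma(0) (1 - phi_1^2) = c_0 + phi_1 c_1, so
  gamma(0) = c_0 / (1 - phi_1^2) = 3 / (1 - (-0.122)^2) = 3 / 0.985116 = 3.045327.
  gamma(1) = phi_1 gamma(0) = (-0.122)(3.045327) = -0.37153.
Therefore gamma(1) = -0.3715 (to 4 decimal places).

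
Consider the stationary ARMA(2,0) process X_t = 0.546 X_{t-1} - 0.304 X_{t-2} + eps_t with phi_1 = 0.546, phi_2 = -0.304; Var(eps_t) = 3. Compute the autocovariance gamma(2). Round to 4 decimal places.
\gamma(2) = -0.3022

Multiply the model equation by X_{t-k} and take expectations. With theta_0 = psi_0 = 1 and psi_j the MA(infinity) weights, this gives
  gamma(k) - sum_i phi_i gamma(k-i) = c_k,
  c_k = sigma^2 * sum_{j=k..q} theta_j psi_{j-k}   (c_k = 0 for k > q),
using gamma(-m) = gamma(m).
Pure AR (q = 0): c_0 = sigma^2 = 3, c_k = 0 for k >= 1.
Equations for k = 0, 1, 2 (AR order 2, c_2 = 0):
  (E0) gamma(0) = phi_1 gamma(1) + phi_2 gamma(2) + c_0
  (E1) gamma(1) = phi_1 gamma(0) + phi_2 gamma(1) + c_1
  (E2) gamma(2) = phi_1 gamma(1) + phi_2 gamma(0)
From (E1): gamma(1) = A gamma(0) + B with
  A = phi_1 / (1 - phi_2) = 0.546 / 1.304 = 0.418712,   B = c_1 / (1 - phi_2) = 0 / 1.304 = 0.
Insert (E2) into (E0): gamma(0) (1 - phi_2^2) = phi_1 (1 + phi_2) gamma(1) + c_0.
  phi_1 (1 + phi_2) = (0.546)(0.696) = 0.380016,   1 - phi_2^2 = 0.907584.
Replace gamma(1) by A gamma(0) + B and collect gamma(0):
  gamma(0) [0.907584 - (0.380016)(0.418712)] = c_0 = 3
  gamma(0) * 0.748467 = 3
  gamma(0) = 3 / 0.748467 = 4.008193.
  gamma(1) = A gamma(0) = (0.418712)(4.008193) = 1.678277.
  gamma(2) = phi_1 gamma(1) + phi_2 gamma(0) = (0.546)(1.678277) + (-0.304)(4.008193) = -0.302151.
Therefore gamma(2) = -0.3022 (to 4 decimal places).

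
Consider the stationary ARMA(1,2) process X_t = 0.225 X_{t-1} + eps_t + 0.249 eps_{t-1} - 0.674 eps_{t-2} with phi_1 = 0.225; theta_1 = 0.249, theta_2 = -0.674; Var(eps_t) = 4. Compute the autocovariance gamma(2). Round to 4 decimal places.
\gamma(2) = -2.4428

Multiply the model equation by X_{t-k} and take expectations. With theta_0 = psi_0 = 1 and psi_j the MA(infinity) weights, this gives
  gamma(k) - sum_i phi_i gamma(k-i) = c_k,
  c_k = sigma^2 * sum_{j=k..q} theta_j psi_{j-k}   (c_k = 0 for k > q),
using gamma(-m) = gamma(m).
psi-weights needed (psi_j = theta_j + sum_i phi_i psi_{j-i}):
  psi_1 = theta_1 + phi_1 = 0.249 + (0.225) = 0.474
  psi_2 = theta_2 + phi_1 psi_1 = -0.674 + (0.225)(0.474) = -0.56735
Right-hand sides:
  c_0 = sigma^2 (1 + theta_1 psi_1 + theta_2 psi_2) = 4 * (1 + (0.249)(0.474) + (-0.674)(-0.56735)) = 4 * 1.50042 = 6.00168
  c_1 = sigma^2 (theta_1 + theta_2 psi_1) = 4 * (0.249 + (-0.674)(0.474)) = -0.281904
  c_2 = sigma^2 theta_2 = 4 * (-0.674) = -2.696
Equations for k = 0 and k = 1 (AR order 1):
  gamma(0) = phi_1 gamma(1) + c_0
  gamma(1) = phi_1 gamma(0) + c_1
Substituting the second into the first: gamma(0) (1 - phi_1^2) = c_0 + phi_1 c_1, so
  gamma(0) = (c_0 + phi_1 c_1) / (1 - phi_1^2) = (6.00168 + (0.225)(-0.281904)) / (1 - (0.225)^2) = 5.938251 / 0.949375 = 6.254906.
  gamma(1) = phi_1 gamma(0) + c_1 = (0.225)(6.254906) + (-0.281904) = 1.12545.
For k = 2: gamma(2) = phi_1 gamma(1) + c_2
  = (0.225)(1.12545) + (-2.696) = -2.442774.
Therefore gamma(2) = -2.4428 (to 4 decimal places).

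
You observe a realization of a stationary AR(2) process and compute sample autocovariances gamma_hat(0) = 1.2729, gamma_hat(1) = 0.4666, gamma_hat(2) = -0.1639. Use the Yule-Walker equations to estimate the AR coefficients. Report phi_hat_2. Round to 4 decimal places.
\hat\phi_{2} = -0.3040

The Yule-Walker equations for an AR(p) process read, in matrix form,
  Gamma_p phi = r_p,   with   (Gamma_p)_{ij} = gamma(|i - j|),
                       (r_p)_i = gamma(i),   i,j = 1..p.
Substitute the sample gammas (Toeplitz matrix and right-hand side of size 2):
  Gamma_p = [[1.2729, 0.4666], [0.4666, 1.2729]]
  r_p     = [0.4666, -0.1639]
Written out:
  1.2729 phi_1 + 0.4666 phi_2 = 0.4666
  0.4666 phi_1 + 1.2729 phi_2 = -0.1639
Solve by Cramer's rule:
  det = gamma(0)^2 - gamma(1)^2 = (1.2729)^2 - (0.4666)^2 = 1.62027441 - 0.21771556 = 1.40255885
  phi_hat_1 = [gamma(1) gamma(0) - gamma(1) gamma(2)] / det = [(0.4666)(1.2729) - (0.4666)(-0.1639)] / 1.40255885 = 0.67041088 / 1.40255885 = 0.478
  phi_hat_2 = [gamma(0) gamma(2) - gamma(1)^2] / det = [(1.2729)(-0.1639) - (0.4666)^2] / 1.40255885 = -0.42634387 / 1.40255885 = -0.304
So phi_hat = [0.4780, -0.3040].
Therefore phi_hat_2 = -0.3040.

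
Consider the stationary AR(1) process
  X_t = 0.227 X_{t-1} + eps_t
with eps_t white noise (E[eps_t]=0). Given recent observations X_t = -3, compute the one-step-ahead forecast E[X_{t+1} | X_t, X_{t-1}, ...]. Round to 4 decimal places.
E[X_{t+1} \mid \mathcal F_t] = -0.6810

For an AR(p) model X_t = c + sum_i phi_i X_{t-i} + eps_t, the
one-step-ahead conditional mean is
  E[X_{t+1} | X_t, ...] = c + sum_i phi_i X_{t+1-i}.
Substitute known values:
  E[X_{t+1} | ...] = (0.227) * (-3)
                   = -0.6810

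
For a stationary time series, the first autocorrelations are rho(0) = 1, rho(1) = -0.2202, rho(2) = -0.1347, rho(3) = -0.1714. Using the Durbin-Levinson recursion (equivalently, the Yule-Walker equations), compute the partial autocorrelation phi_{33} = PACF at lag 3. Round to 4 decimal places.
\phi_{33} = -0.2719

The PACF at lag k is phi_{kk}, the last component of the solution
to the Yule-Walker system G_k phi = r_k where
  (G_k)_{ij} = rho(|i - j|), (r_k)_i = rho(i), i,j = 1..k.
Equivalently, Durbin-Levinson gives phi_{kk} iteratively:
  phi_{11} = rho(1)
  phi_{kk} = [rho(k) - sum_{j=1..k-1} phi_{k-1,j} rho(k-j)]
            / [1 - sum_{j=1..k-1} phi_{k-1,j} rho(j)],
  phi_{k,j} = phi_{k-1,j} - phi_{kk} phi_{k-1,k-j},  j = 1..k-1.
Step k = 1:
  phi_11 = rho(1) = -0.2202.
Step k = 2:
  phi_22 = [rho(2) - phi_11 rho(1)] / [1 - phi_11 rho(1)] = [-0.1347 - (-0.2202)(-0.2202)] / [1 - (-0.2202)(-0.2202)]
         = -0.18318804 / 0.95151196 = -0.192523.
  Update: phi_21 = phi_11 - phi_22 phi_11 = -0.2202 - (-0.192523)(-0.2202) = -0.262594.
Step k = 3:
  phi_33 = [rho(3) - phi_21 rho(2) - phi_22 rho(1)] / [1 - phi_21 rho(1) - phi_22 rho(2)]
    numerator   = -0.1714 - (-0.262594)(-0.1347) - (-0.192523)(-0.2202) = -0.24916494
    denominator = 1 - (-0.262594)(-0.2202) - (-0.192523)(-0.1347) = 0.91624403
  phi_33 = -0.24916494 / 0.91624403 = -0.2719.
Therefore phi_{33} = -0.2719.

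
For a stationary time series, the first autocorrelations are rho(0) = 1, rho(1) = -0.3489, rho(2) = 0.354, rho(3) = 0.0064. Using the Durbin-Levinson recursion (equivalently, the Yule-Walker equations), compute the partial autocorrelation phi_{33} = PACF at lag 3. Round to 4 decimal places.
\phi_{33} = 0.2320

The PACF at lag k is phi_{kk}, the last component of the solution
to the Yule-Walker system G_k phi = r_k where
  (G_k)_{ij} = rho(|i - j|), (r_k)_i = rho(i), i,j = 1..k.
Equivalently, Durbin-Levinson gives phi_{kk} iteratively:
  phi_{11} = rho(1)
  phi_{kk} = [rho(k) - sum_{j=1..k-1} phi_{k-1,j} rho(k-j)]
            / [1 - sum_{j=1..k-1} phi_{k-1,j} rho(j)],
  phi_{k,j} = phi_{k-1,j} - phi_{kk} phi_{k-1,k-j},  j = 1..k-1.
Step k = 1:
  phi_11 = rho(1) = -0.3489.
Step k = 2:
  phi_22 = [rho(2) - phi_11 rho(1)] / [1 - phi_11 rho(1)] = [0.354 - (-0.3489)(-0.3489)] / [1 - (-0.3489)(-0.3489)]
         = 0.23226879 / 0.87826879 = 0.264462.
  Update: phi_21 = phi_11 - phi_22 phi_11 = -0.3489 - (0.264462)(-0.3489) = -0.256629.
Step k = 3:
  phi_33 = [rho(3) - phi_21 rho(2) - phi_22 rho(1)] / [1 - phi_21 rho(1) - phi_22 rho(2)]
    numerator   = 0.0064 - (-0.256629)(0.354) - (0.264462)(-0.3489) = 0.18951755
    denominator = 1 - (-0.256629)(-0.3489) - (0.264462)(0.354) = 0.8168425
  phi_33 = 0.18951755 / 0.8168425 = 0.232.
Therefore phi_{33} = 0.2320.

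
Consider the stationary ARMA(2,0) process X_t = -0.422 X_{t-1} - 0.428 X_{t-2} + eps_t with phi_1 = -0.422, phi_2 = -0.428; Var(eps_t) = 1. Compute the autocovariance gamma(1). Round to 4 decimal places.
\gamma(1) = -0.3964

Multiply the model equation by X_{t-k} and take expectations. With theta_0 = psi_0 = 1 and psi_j the MA(infinity) weights, this gives
  gamma(k) - sum_i phi_i gamma(k-i) = c_k,
  c_k = sigma^2 * sum_{j=k..q} theta_j psi_{j-k}   (c_k = 0 for k > q),
using gamma(-m) = gamma(m).
Pure AR (q = 0): c_0 = sigma^2 = 1, c_k = 0 for k >= 1.
Equations for k = 0, 1, 2 (AR order 2, c_2 = 0):
  (E0) gamma(0) = phi_1 gamma(1) + phi_2 gamma(2) + c_0
  (E1) gamma(1) = phi_1 gamma(0) + phi_2 gamma(1) + c_1
  (E2) gamma(2) = phi_1 gamma(1) + phi_2 gamma(0)
From (E1): gamma(1) = A gamma(0) + B with
  A = phi_1 / (1 - phi_2) = -0.422 / 1.428 = -0.295518,   B = c_1 / (1 - phi_2) = 0 / 1.428 = 0.
Insert (E2) into (E0): gamma(0) (1 - phi_2^2) = phi_1 (1 + phi_2) gamma(1) + c_0.
  phi_1 (1 + phi_2) = (-0.422)(0.572) = -0.241384,   1 - phi_2^2 = 0.816816.
Replace gamma(1) by A gamma(0) + B and collect gamma(0):
  gamma(0) [0.816816 - (-0.241384)(-0.295518)] = c_0 = 1
  gamma(0) * 0.745483 = 1
  gamma(0) = 1 / 0.745483 = 1.341413.
  gamma(1) = A gamma(0) = (-0.295518)(1.341413) = -0.396412.
Therefore gamma(1) = -0.3964 (to 4 decimal places).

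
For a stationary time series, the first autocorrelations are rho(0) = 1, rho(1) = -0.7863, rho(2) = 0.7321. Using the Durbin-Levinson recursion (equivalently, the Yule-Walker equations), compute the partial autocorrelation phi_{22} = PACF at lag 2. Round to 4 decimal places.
\phi_{22} = 0.2982

The PACF at lag k is phi_{kk}, the last component of the solution
to the Yule-Walker system G_k phi = r_k where
  (G_k)_{ij} = rho(|i - j|), (r_k)_i = rho(i), i,j = 1..k.
Equivalently, Durbin-Levinson gives phi_{kk} iteratively:
  phi_{11} = rho(1)
  phi_{kk} = [rho(k) - sum_{j=1..k-1} phi_{k-1,j} rho(k-j)]
            / [1 - sum_{j=1..k-1} phi_{k-1,j} rho(j)],
  phi_{k,j} = phi_{k-1,j} - phi_{kk} phi_{k-1,k-j},  j = 1..k-1.
Step k = 1:
  phi_11 = rho(1) = -0.7863.
Step k = 2:
  phi_22 = [rho(2) - phi_11 rho(1)] / [1 - phi_11 rho(1)] = [0.7321 - (-0.7863)(-0.7863)] / [1 - (-0.7863)(-0.7863)]
         = 0.11383231 / 0.38173231 = 0.2982.
Therefore phi_{22} = 0.2982.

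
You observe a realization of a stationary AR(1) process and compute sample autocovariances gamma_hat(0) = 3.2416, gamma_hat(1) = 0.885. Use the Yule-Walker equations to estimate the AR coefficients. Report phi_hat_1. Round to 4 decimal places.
\hat\phi_{1} = 0.2730

The Yule-Walker equations for an AR(p) process read, in matrix form,
  Gamma_p phi = r_p,   with   (Gamma_p)_{ij} = gamma(|i - j|),
                       (r_p)_i = gamma(i),   i,j = 1..p.
Substitute the sample gammas (Toeplitz matrix and right-hand side of size 1):
  Gamma_p = [[3.2416]]
  r_p     = [0.885]
With p = 1 this is the single equation gamma(0) phi_1 = gamma(1):
  phi_hat_1 = gamma(1) / gamma(0) = 0.885 / 3.2416 = 0.2730.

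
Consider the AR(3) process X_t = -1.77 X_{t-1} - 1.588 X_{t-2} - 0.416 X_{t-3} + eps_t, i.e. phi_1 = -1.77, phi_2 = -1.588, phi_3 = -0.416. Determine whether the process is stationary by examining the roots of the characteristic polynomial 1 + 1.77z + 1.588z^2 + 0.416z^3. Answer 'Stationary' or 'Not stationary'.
\text{Not stationary}

The AR(p) characteristic polynomial is P(z) = 1 + 1.77z + 1.588z^2 + 0.416z^3.
Stationarity requires all roots to lie outside the unit circle, i.e. |z| > 1 for every root.
Degree 3: look for a simple real root z0 first, then factor out (1 - z/z0) and solve the remaining quadratic.
Testing z0 = -2.5: P(-2.5) = 1 + (1.77)(-2.5) + (1.588)(-2.5)^2 + (0.416)(-2.5)^3
  = 1 + (-4.425) + (9.925) + (-6.5) = 0.  So z_0 = -2.5 is a root, |z_0| = 2.5.
Divide out the factor (1 + 0.4 z) = (1 - z/z0) (since 1/z0 = -0.4):
  P(z) = (1 + 0.4 z)(1 + (1.37) z + (1.04) z^2)
  [check: z-coef 1.37 - (-0.4) = 1.77; z^2-coef 1.04 - (-0.4)(1.37) = 1.588; z^3-coef -(-0.4)(1.04) = 0.416.]
Remaining roots from the quadratic factor 1 + (1.37) z + (1.04) z^2:
  Set 1 + (1.37) z + (1.04) z^2 = 0, i.e. a z^2 + b z + c = 0 with a = 1.04, b = 1.37, c = 1.
  Discriminant D = b^2 - 4ac = (1.37)^2 - 4*(1.04)*1 = 1.8769 - (4.16) = -2.2831.
  D < 0, so the roots are the complex-conjugate pair z = (-b +/- i sqrt(-D)) / (2a) = -0.6587 +/- 0.7264i.
  For a conjugate pair |z|^2 = z * conj(z) = (product of roots) = c/a = 1/(1.04) = 0.961538, so |z| = sqrt(0.961538) = 0.9806 for both roots.
Moduli of all roots: 2.5000, 0.9806, 0.9806.
All moduli strictly greater than 1? No.
Verdict: Not stationary.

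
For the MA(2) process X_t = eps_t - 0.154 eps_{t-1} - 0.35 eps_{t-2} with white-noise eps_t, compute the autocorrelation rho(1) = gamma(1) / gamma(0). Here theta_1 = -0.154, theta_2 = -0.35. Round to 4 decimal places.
\rho(1) = -0.0873

For an MA(q) process with theta_0 = 1, the autocovariance is
  gamma(k) = sigma^2 * sum_{i=0..q-k} theta_i * theta_{i+k},
and rho(k) = gamma(k) / gamma(0). Sigma^2 cancels.
  numerator   = (1)*(-0.154) + (-0.154)*(-0.35) = -0.1001.
  denominator = (1)^2 + (-0.154)^2 + (-0.35)^2 = 1.146216.
  rho(1) = -0.1001 / 1.146216 = -0.0873.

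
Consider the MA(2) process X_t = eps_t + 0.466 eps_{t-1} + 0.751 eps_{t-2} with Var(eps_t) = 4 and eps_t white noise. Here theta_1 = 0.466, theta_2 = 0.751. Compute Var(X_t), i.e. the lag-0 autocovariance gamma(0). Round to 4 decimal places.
\gamma(0) = 7.1246

For an MA(q) process X_t = eps_t + sum_i theta_i eps_{t-i} with
Var(eps_t) = sigma^2, the variance is
  gamma(0) = sigma^2 * (1 + sum_i theta_i^2).
  sum_i theta_i^2 = (0.466)^2 + (0.751)^2 = 0.217156 + 0.564001 = 0.781157.
  gamma(0) = 4 * (1 + 0.781157) = 4 * 1.781157 = 7.124628, which rounds to 7.1246.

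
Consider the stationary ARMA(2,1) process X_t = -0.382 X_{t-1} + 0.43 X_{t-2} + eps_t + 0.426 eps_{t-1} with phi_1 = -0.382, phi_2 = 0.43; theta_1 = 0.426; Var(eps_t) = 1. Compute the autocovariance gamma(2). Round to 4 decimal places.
\gamma(2) = 0.6472

Multiply the model equation by X_{t-k} and take expectations. With theta_0 = psi_0 = 1 and psi_j the MA(infinity) weights, this gives
  gamma(k) - sum_i phi_i gamma(k-i) = c_k,
  c_k = sigma^2 * sum_{j=k..q} theta_j psi_{j-k}   (c_k = 0 for k > q),
using gamma(-m) = gamma(m).
psi-weights needed (psi_j = theta_j + sum_i phi_i psi_{j-i}):
  psi_1 = theta_1 + phi_1 = 0.426 + (-0.382) = 0.044
Right-hand sides:
  c_0 = sigma^2 (1 + theta_1 psi_1) = 1 * (1 + (0.426)(0.044)) = 1 * 1.018744 = 1.018744
  c_1 = sigma^2 theta_1 = 1 * (0.426) = 0.426
  c_2 = 0
Equations for k = 0, 1, 2 (AR order 2, c_2 = 0):
  (E0) gamma(0) = phi_1 gamma(1) + phi_2 gamma(2) + c_0
  (E1) gamma(1) = phi_1 gamma(0) + phi_2 gamma(1) + c_1
  (E2) gamma(2) = phi_1 gamma(1) + phi_2 gamma(0)
From (E1): gamma(1) = A gamma(0) + B with
  A = phi_1 / (1 - phi_2) = -0.382 / 0.57 = -0.670175,   B = c_1 / (1 - phi_2) = 0.426 / 0.57 = 0.747368.
Insert (E2) into (E0): gamma(0) (1 - phi_2^2) = phi_1 (1 + phi_2) gamma(1) + c_0.
  phi_1 (1 + phi_2) = (-0.382)(1.43) = -0.54626,   1 - phi_2^2 = 0.8151.
Replace gamma(1) by A gamma(0) + B and collect gamma(0):
  gamma(0) [0.8151 - (-0.54626)(-0.670175)] = (-0.54626)(0.747368) + 1.018744
  gamma(0) * 0.44901 = 0.610487
  gamma(0) = 0.610487 / 0.44901 = 1.359628.
  gamma(1) = A gamma(0) + B = (-0.670175)(1.359628) + (0.747368) = -0.163821.
  gamma(2) = phi_1 gamma(1) + phi_2 gamma(0) = (-0.382)(-0.163821) + (0.43)(1.359628) = 0.64722.
Therefore gamma(2) = 0.6472 (to 4 decimal places).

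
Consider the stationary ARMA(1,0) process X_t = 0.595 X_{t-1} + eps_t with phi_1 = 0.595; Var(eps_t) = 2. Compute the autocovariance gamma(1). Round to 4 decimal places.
\gamma(1) = 1.8422

Multiply the model equation by X_{t-k} and take expectations. With theta_0 = psi_0 = 1 and psi_j the MA(infinity) weights, this gives
  gamma(k) - sum_i phi_i gamma(k-i) = c_k,
  c_k = sigma^2 * sum_{j=k..q} theta_j psi_{j-k}   (c_k = 0 for k > q),
using gamma(-m) = gamma(m).
Pure AR (q = 0): c_0 = sigma^2 = 2, c_k = 0 for k >= 1.
Equations for k = 0 and k = 1 (AR order 1):
  gamma(0) = phi_1 gamma(1) + c_0
  gamma(1) = phi_1 gamma(0) + c_1
Substituting the second into the first: gamma(0) (1 - phi_1^2) = c_0 + phi_1 c_1, so
  gamma(0) = c_0 / (1 - phi_1^2) = 2 / (1 - (0.595)^2) = 2 / 0.645975 = 3.096095.
  gamma(1) = phi_1 gamma(0) = (0.595)(3.096095) = 1.842177.
Therefore gamma(1) = 1.8422 (to 4 decimal places).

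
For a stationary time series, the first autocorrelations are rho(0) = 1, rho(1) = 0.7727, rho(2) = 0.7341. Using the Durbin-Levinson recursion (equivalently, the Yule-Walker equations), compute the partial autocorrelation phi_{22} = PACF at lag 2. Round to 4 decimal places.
\phi_{22} = 0.3401

The PACF at lag k is phi_{kk}, the last component of the solution
to the Yule-Walker system G_k phi = r_k where
  (G_k)_{ij} = rho(|i - j|), (r_k)_i = rho(i), i,j = 1..k.
Equivalently, Durbin-Levinson gives phi_{kk} iteratively:
  phi_{11} = rho(1)
  phi_{kk} = [rho(k) - sum_{j=1..k-1} phi_{k-1,j} rho(k-j)]
            / [1 - sum_{j=1..k-1} phi_{k-1,j} rho(j)],
  phi_{k,j} = phi_{k-1,j} - phi_{kk} phi_{k-1,k-j},  j = 1..k-1.
Step k = 1:
  phi_11 = rho(1) = 0.7727.
Step k = 2:
  phi_22 = [rho(2) - phi_11 rho(1)] / [1 - phi_11 rho(1)] = [0.7341 - (0.7727)(0.7727)] / [1 - (0.7727)(0.7727)]
         = 0.13703471 / 0.40293471 = 0.3401.
Therefore phi_{22} = 0.3401.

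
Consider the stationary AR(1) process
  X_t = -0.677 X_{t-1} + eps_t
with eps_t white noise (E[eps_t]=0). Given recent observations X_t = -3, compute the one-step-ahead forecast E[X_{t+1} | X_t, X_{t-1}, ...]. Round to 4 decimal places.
E[X_{t+1} \mid \mathcal F_t] = 2.0310

For an AR(p) model X_t = c + sum_i phi_i X_{t-i} + eps_t, the
one-step-ahead conditional mean is
  E[X_{t+1} | X_t, ...] = c + sum_i phi_i X_{t+1-i}.
Substitute known values:
  E[X_{t+1} | ...] = (-0.677) * (-3)
                   = 2.0310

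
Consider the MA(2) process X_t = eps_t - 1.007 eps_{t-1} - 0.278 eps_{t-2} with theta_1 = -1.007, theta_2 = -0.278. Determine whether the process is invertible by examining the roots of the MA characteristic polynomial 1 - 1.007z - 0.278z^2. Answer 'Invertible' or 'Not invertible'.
\text{Not invertible}

The MA(q) characteristic polynomial is P(z) = 1 - 1.007z - 0.278z^2.
Invertibility requires all roots to lie outside the unit circle, i.e. |z| > 1 for every root.
Set 1 + (-1.007) z + (-0.278) z^2 = 0, i.e. a z^2 + b z + c = 0 with a = -0.278, b = -1.007, c = 1.
Discriminant D = b^2 - 4ac = (-1.007)^2 - 4*(-0.278)*1 = 1.014049 - (-1.112) = 2.126049.
D >= 0, so the roots are real: z = (-b +/- sqrt(D)) / (2a) = (1.007 +/- 1.458098) / (-0.556).
  z_1 = (1.007 + 1.458098) / (-0.556) = -4.4336,   |z_1| = 4.4336.
  z_2 = (1.007 - 1.458098) / (-0.556) = 0.8113,   |z_2| = 0.8113.
Moduli of all roots: 4.4336, 0.8113.
All moduli strictly greater than 1? No.
Verdict: Not invertible.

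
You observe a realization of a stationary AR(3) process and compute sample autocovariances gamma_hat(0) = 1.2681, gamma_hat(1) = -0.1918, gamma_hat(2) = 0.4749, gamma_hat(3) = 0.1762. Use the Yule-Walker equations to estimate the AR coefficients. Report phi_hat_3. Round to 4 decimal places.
\hat\phi_{3} = 0.2700

The Yule-Walker equations for an AR(p) process read, in matrix form,
  Gamma_p phi = r_p,   with   (Gamma_p)_{ij} = gamma(|i - j|),
                       (r_p)_i = gamma(i),   i,j = 1..p.
Substitute the sample gammas (Toeplitz matrix and right-hand side of size 3):
  Gamma_p = [[1.2681, -0.1918, 0.4749], [-0.1918, 1.2681, -0.1918], [0.4749, -0.1918, 1.2681]]
  r_p     = [-0.1918, 0.4749, 0.1762]
Written out (R1..R3):
  (R1) 1.2681 phi_1 - 0.1918 phi_2 + 0.4749 phi_3 = -0.1918
  (R2) -0.1918 phi_1 + 1.2681 phi_2 - 0.1918 phi_3 = 0.4749
  (R3) 0.4749 phi_1 - 0.1918 phi_2 + 1.2681 phi_3 = 0.1762
Gaussian elimination:
  R2 <- R2 - (-0.1918/1.2681) R1 = R2 - (-0.15125) R1:  1.23909 phi_2 - 0.119971 phi_3 = 0.44589
  R3 <- R3 - (0.4749/1.2681) R1 = R3 - (0.374497) R1:  -0.119971 phi_2 + 1.090251 phi_3 = 0.248029
  R3 <- R3 - (-0.119971/1.23909) R2 = R3 - (-0.096822) R2:  1.078635 phi_3 = 0.291201
Back-substitution:
  phi_hat_3 = 0.291201 / 1.078635 = 0.269971
  phi_hat_2 = (0.44589 - (-0.119971)(0.269971)) / 1.23909 = 0.385992
  phi_hat_1 = (-0.1918 - (-0.1918)(0.385992) - (0.4749)(0.269971)) / 1.2681 = -0.193972
So phi_hat = [-0.1940, 0.3860, 0.2700].
Therefore phi_hat_3 = 0.2700.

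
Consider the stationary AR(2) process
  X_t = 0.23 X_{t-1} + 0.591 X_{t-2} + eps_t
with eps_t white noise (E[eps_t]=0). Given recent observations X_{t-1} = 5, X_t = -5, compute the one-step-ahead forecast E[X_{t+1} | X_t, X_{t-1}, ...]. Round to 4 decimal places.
E[X_{t+1} \mid \mathcal F_t] = 1.8050

For an AR(p) model X_t = c + sum_i phi_i X_{t-i} + eps_t, the
one-step-ahead conditional mean is
  E[X_{t+1} | X_t, ...] = c + sum_i phi_i X_{t+1-i}.
Substitute known values:
  E[X_{t+1} | ...] = (0.23) * (-5) + (0.591) * (5)
                   = 1.8050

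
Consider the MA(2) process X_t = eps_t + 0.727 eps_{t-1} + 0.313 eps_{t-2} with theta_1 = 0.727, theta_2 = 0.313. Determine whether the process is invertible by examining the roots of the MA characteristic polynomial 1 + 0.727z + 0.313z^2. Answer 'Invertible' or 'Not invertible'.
\text{Invertible}

The MA(q) characteristic polynomial is P(z) = 1 + 0.727z + 0.313z^2.
Invertibility requires all roots to lie outside the unit circle, i.e. |z| > 1 for every root.
Set 1 + (0.727) z + (0.313) z^2 = 0, i.e. a z^2 + b z + c = 0 with a = 0.313, b = 0.727, c = 1.
Discriminant D = b^2 - 4ac = (0.727)^2 - 4*(0.313)*1 = 0.528529 - (1.252) = -0.723471.
D < 0, so the roots are the complex-conjugate pair z = (-b +/- i sqrt(-D)) / (2a) = -1.1613 +/- 1.3587i.
For a conjugate pair |z|^2 = z * conj(z) = (product of roots) = c/a = 1/(0.313) = 3.194888, so |z| = sqrt(3.194888) = 1.7874 for both roots.
Moduli of all roots: 1.7874, 1.7874.
All moduli strictly greater than 1? Yes.
Verdict: Invertible.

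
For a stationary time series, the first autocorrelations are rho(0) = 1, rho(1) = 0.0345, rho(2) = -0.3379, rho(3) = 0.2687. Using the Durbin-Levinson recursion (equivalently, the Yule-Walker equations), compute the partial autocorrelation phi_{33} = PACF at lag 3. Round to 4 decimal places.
\phi_{33} = 0.3350

The PACF at lag k is phi_{kk}, the last component of the solution
to the Yule-Walker system G_k phi = r_k where
  (G_k)_{ij} = rho(|i - j|), (r_k)_i = rho(i), i,j = 1..k.
Equivalently, Durbin-Levinson gives phi_{kk} iteratively:
  phi_{11} = rho(1)
  phi_{kk} = [rho(k) - sum_{j=1..k-1} phi_{k-1,j} rho(k-j)]
            / [1 - sum_{j=1..k-1} phi_{k-1,j} rho(j)],
  phi_{k,j} = phi_{k-1,j} - phi_{kk} phi_{k-1,k-j},  j = 1..k-1.
Step k = 1:
  phi_11 = rho(1) = 0.0345.
Step k = 2:
  phi_22 = [rho(2) - phi_11 rho(1)] / [1 - phi_11 rho(1)] = [-0.3379 - (0.0345)(0.0345)] / [1 - (0.0345)(0.0345)]
         = -0.33909025 / 0.99880975 = -0.339494.
  Update: phi_21 = phi_11 - phi_22 phi_11 = 0.0345 - (-0.339494)(0.0345) = 0.046213.
Step k = 3:
  phi_33 = [rho(3) - phi_21 rho(2) - phi_22 rho(1)] / [1 - phi_21 rho(1) - phi_22 rho(2)]
    numerator   = 0.2687 - (0.046213)(-0.3379) - (-0.339494)(0.0345) = 0.29602778
    denominator = 1 - (0.046213)(0.0345) - (-0.339494)(-0.3379) = 0.88369053
  phi_33 = 0.29602778 / 0.88369053 = 0.335.
Therefore phi_{33} = 0.3350.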